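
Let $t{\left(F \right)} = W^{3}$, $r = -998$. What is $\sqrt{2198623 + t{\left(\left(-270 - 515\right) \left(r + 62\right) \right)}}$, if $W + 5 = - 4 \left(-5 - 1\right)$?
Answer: $\sqrt{2205482} \approx 1485.1$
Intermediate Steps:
$W = 19$ ($W = -5 - 4 \left(-5 - 1\right) = -5 - -24 = -5 + 24 = 19$)
$t{\left(F \right)} = 6859$ ($t{\left(F \right)} = 19^{3} = 6859$)
$\sqrt{2198623 + t{\left(\left(-270 - 515\right) \left(r + 62\right) \right)}} = \sqrt{2198623 + 6859} = \sqrt{2205482}$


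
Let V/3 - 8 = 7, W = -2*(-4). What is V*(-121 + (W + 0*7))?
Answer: -5085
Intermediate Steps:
W = 8
V = 45 (V = 24 + 3*7 = 24 + 21 = 45)
V*(-121 + (W + 0*7)) = 45*(-121 + (8 + 0*7)) = 45*(-121 + (8 + 0)) = 45*(-121 + 8) = 45*(-113) = -5085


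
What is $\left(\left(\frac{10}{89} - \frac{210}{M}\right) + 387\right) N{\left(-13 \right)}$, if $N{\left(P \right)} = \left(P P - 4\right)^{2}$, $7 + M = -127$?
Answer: $\frac{63099273600}{5963} \approx 1.0582 \cdot 10^{7}$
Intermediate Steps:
$M = -134$ ($M = -7 - 127 = -134$)
$N{\left(P \right)} = \left(-4 + P^{2}\right)^{2}$ ($N{\left(P \right)} = \left(P^{2} - 4\right)^{2} = \left(-4 + P^{2}\right)^{2}$)
$\left(\left(\frac{10}{89} - \frac{210}{M}\right) + 387\right) N{\left(-13 \right)} = \left(\left(\frac{10}{89} - \frac{210}{-134}\right) + 387\right) \left(-4 + \left(-13\right)^{2}\right)^{2} = \left(\left(10 \cdot \frac{1}{89} - - \frac{105}{67}\right) + 387\right) \left(-4 + 169\right)^{2} = \left(\left(\frac{10}{89} + \frac{105}{67}\right) + 387\right) 165^{2} = \left(\frac{10015}{5963} + 387\right) 27225 = \frac{2317696}{5963} \cdot 27225 = \frac{63099273600}{5963}$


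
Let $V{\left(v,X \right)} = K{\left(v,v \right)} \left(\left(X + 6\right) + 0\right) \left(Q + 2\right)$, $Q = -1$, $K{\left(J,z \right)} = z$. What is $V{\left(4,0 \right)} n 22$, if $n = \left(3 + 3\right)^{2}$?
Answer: $19008$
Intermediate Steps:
$n = 36$ ($n = 6^{2} = 36$)
$V{\left(v,X \right)} = v \left(6 + X\right)$ ($V{\left(v,X \right)} = v \left(\left(X + 6\right) + 0\right) \left(-1 + 2\right) = v \left(\left(6 + X\right) + 0\right) 1 = v \left(6 + X\right) 1 = v \left(6 + X\right)$)
$V{\left(4,0 \right)} n 22 = 4 \left(6 + 0\right) 36 \cdot 22 = 4 \cdot 6 \cdot 36 \cdot 22 = 24 \cdot 36 \cdot 22 = 864 \cdot 22 = 19008$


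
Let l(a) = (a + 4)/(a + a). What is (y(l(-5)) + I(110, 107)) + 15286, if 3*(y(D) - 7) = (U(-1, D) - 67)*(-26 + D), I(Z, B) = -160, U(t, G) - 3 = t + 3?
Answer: 235024/15 ≈ 15668.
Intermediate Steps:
U(t, G) = 6 + t (U(t, G) = 3 + (t + 3) = 3 + (3 + t) = 6 + t)
l(a) = (4 + a)/(2*a) (l(a) = (4 + a)/((2*a)) = (4 + a)*(1/(2*a)) = (4 + a)/(2*a))
y(D) = 1633/3 - 62*D/3 (y(D) = 7 + (((6 - 1) - 67)*(-26 + D))/3 = 7 + ((5 - 67)*(-26 + D))/3 = 7 + (-62*(-26 + D))/3 = 7 + (1612 - 62*D)/3 = 7 + (1612/3 - 62*D/3) = 1633/3 - 62*D/3)
(y(l(-5)) + I(110, 107)) + 15286 = ((1633/3 - 31*(4 - 5)/(3*(-5))) - 160) + 15286 = ((1633/3 - 31*(-1)*(-1)/(3*5)) - 160) + 15286 = ((1633/3 - 62/3*1/10) - 160) + 15286 = ((1633/3 - 31/15) - 160) + 15286 = (8134/15 - 160) + 15286 = 5734/15 + 15286 = 235024/15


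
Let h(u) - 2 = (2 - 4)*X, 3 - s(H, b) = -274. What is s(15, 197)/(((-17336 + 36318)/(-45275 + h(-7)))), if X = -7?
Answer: -12536743/18982 ≈ -660.45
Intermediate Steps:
s(H, b) = 277 (s(H, b) = 3 - 1*(-274) = 3 + 274 = 277)
h(u) = 16 (h(u) = 2 + (2 - 4)*(-7) = 2 - 2*(-7) = 2 + 14 = 16)
s(15, 197)/(((-17336 + 36318)/(-45275 + h(-7)))) = 277/(((-17336 + 36318)/(-45275 + 16))) = 277/((18982/(-45259))) = 277/((18982*(-1/45259))) = 277/(-18982/45259) = 277*(-45259/18982) = -12536743/18982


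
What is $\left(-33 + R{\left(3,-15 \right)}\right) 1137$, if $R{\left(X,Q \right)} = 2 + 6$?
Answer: $-28425$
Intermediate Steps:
$R{\left(X,Q \right)} = 8$
$\left(-33 + R{\left(3,-15 \right)}\right) 1137 = \left(-33 + 8\right) 1137 = \left(-25\right) 1137 = -28425$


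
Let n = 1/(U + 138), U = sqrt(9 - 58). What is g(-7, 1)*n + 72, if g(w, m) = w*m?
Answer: 1373730/19093 + 49*I/19093 ≈ 71.949 + 0.0025664*I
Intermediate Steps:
g(w, m) = m*w
U = 7*I (U = sqrt(-49) = 7*I ≈ 7.0*I)
n = (138 - 7*I)/19093 (n = 1/(7*I + 138) = 1/(138 + 7*I) = (138 - 7*I)/19093 ≈ 0.0072278 - 0.00036663*I)
g(-7, 1)*n + 72 = (1*(-7))*(138/19093 - 7*I/19093) + 72 = -7*(138/19093 - 7*I/19093) + 72 = (-966/19093 + 49*I/19093) + 72 = 1373730/19093 + 49*I/19093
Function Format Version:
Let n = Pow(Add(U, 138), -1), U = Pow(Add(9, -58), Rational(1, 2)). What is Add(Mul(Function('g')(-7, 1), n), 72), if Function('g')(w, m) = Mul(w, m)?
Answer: Add(Rational(1373730, 19093), Mul(Rational(49, 19093), I)) ≈ Add(71.949, Mul(0.0025664, I))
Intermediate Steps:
Function('g')(w, m) = Mul(m, w)
U = Mul(7, I) (U = Pow(-49, Rational(1, 2)) = Mul(7, I) ≈ Mul(7.0000, I))
n = Mul(Rational(1, 19093), Add(138, Mul(-7, I))) (n = Pow(Add(Mul(7, I), 138), -1) = Pow(Add(138, Mul(7, I)), -1) = Mul(Rational(1, 19093), Add(138, Mul(-7, I))) ≈ Add(0.0072278, Mul(-0.00036663, I)))
Add(Mul(Function('g')(-7, 1), n), 72) = Add(Mul(Mul(1, -7), Add(Rational(138, 19093), Mul(Rational(-7, 19093), I))), 72) = Add(Mul(-7, Add(Rational(138, 19093), Mul(Rational(-7, 19093), I))), 72) = Add(Add(Rational(-966, 19093), Mul(Rational(49, 19093), I)), 72) = Add(Rational(1373730, 19093), Mul(Rational(49, 19093), I))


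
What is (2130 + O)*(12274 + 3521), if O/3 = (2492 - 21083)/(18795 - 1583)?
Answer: 44476031205/1324 ≈ 3.3592e+7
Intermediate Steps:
O = -55773/17212 (O = 3*((2492 - 21083)/(18795 - 1583)) = 3*(-18591/17212) = -55773/17212 ≈ -3.2404)
(2130 + O)*(12274 + 3521) = (2130 - 55773/17212)*(12274 + 3521) = (36605787/17212)*15795 = 44476031205/1324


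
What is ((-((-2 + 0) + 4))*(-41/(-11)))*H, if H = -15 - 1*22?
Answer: 3034/11 ≈ 275.82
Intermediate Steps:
H = -37 (H = -15 - 22 = -37)
((-((-2 + 0) + 4))*(-41/(-11)))*H = ((-((-2 + 0) + 4))*(-41/(-11)))*(-37) = ((-(-2 + 4))*(-41*(-1/11)))*(-37) = (-1*2*(41/11))*(-37) = -2*41/11*(-37) = -82/11*(-37) = 3034/11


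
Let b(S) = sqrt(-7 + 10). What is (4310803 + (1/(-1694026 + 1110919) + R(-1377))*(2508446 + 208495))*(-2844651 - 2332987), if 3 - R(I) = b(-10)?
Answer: -12541030784738804386/194369 + 14067336965358*sqrt(3) ≈ -4.0156e+13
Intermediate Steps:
b(S) = sqrt(3)
R(I) = 3 - sqrt(3)
(4310803 + (1/(-1694026 + 1110919) + R(-1377))*(2508446 + 208495))*(-2844651 - 2332987) = (4310803 + (1/(-1694026 + 1110919) + (3 - sqrt(3)))*(2508446 + 208495))*(-2844651 - 2332987) = (4310803 + (1/(-583107) + (3 - sqrt(3)))*2716941)*(-5177638) = (4310803 + (-1/583107 + (3 - sqrt(3)))*2716941)*(-5177638) = (4310803 + (1749320/583107 - sqrt(3))*2716941)*(-5177638) = (4310803 + (1584266410040/194369 - 2716941*sqrt(3)))*(-5177638) = (2422152878347/194369 - 2716941*sqrt(3))*(-5177638) = -12541030784738804386/194369 + 14067336965358*sqrt(3)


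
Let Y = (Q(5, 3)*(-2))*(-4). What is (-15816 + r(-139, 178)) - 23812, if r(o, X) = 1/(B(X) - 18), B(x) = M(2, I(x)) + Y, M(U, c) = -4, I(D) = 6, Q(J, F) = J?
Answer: -713303/18 ≈ -39628.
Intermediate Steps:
Y = 40 (Y = (5*(-2))*(-4) = -10*(-4) = 40)
B(x) = 36 (B(x) = -4 + 40 = 36)
r(o, X) = 1/18 (r(o, X) = 1/(36 - 18) = 1/18)
(-15816 + r(-139, 178)) - 23812 = (-15816 + 1/18) - 23812 = -284687/18 - 23812 = -713303/18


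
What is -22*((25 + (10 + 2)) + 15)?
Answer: -1144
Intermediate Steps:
-22*((25 + (10 + 2)) + 15) = -22*((25 + 12) + 15) = -22*(37 + 15) = -22*52 = -1144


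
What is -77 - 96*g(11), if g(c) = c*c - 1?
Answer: -11597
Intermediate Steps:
g(c) = -1 + c² (g(c) = c² - 1 = -1 + c²)
-77 - 96*g(11) = -77 - 96*(-1 + 11²) = -77 - 96*(-1 + 121) = -77 - 96*120 = -77 - 11520 = -11597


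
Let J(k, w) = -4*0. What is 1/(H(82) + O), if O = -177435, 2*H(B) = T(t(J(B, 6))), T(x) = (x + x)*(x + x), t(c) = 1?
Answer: -1/177433 ≈ -5.6359e-6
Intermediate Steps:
J(k, w) = 0
T(x) = 4*x² (T(x) = (2*x)*(2*x) = 4*x²)
H(B) = 2 (H(B) = (4*1²)/2 = (4*1)/2 = (½)*4 = 2)
1/(H(82) + O) = 1/(2 - 177435) = 1/(-177433) = -1/177433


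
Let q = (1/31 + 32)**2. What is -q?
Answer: -986049/961 ≈ -1026.1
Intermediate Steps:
q = 986049/961 (q = (1/31 + 32)**2 = (993/31)**2 = 986049/961 ≈ 1026.1)
-q = -1*986049/961 = -986049/961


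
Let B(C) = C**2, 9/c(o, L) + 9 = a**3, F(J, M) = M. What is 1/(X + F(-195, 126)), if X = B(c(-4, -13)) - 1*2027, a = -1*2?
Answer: -289/549308 ≈ -0.00052612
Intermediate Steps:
a = -2
c(o, L) = -9/17 (c(o, L) = 9/(-9 + (-2)**3) = 9/(-9 - 8) = 9/(-17) = 9*(-1/17) = -9/17)
X = -585722/289 (X = (-9/17)**2 - 1*2027 = 81/289 - 2027 = -585722/289 ≈ -2026.7)
1/(X + F(-195, 126)) = 1/(-585722/289 + 126) = 1/(-549308/289) = -289/549308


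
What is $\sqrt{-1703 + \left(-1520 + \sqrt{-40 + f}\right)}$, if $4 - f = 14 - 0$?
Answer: $\sqrt{-3223 + 5 i \sqrt{2}} \approx 0.0623 + 56.771 i$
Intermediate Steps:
$f = -10$ ($f = 4 - \left(14 - 0\right) = 4 - \left(14 + 0\right) = 4 - 14 = -10$)
$\sqrt{-1703 + \left(-1520 + \sqrt{-40 + f}\right)} = \sqrt{-1703 - \left(1520 - \sqrt{-40 - 10}\right)} = \sqrt{-1703 - \left(1520 - \sqrt{-50}\right)} = \sqrt{-1703 - \left(1520 - 5 i \sqrt{2}\right)} = \sqrt{-3223 + 5 i \sqrt{2}}$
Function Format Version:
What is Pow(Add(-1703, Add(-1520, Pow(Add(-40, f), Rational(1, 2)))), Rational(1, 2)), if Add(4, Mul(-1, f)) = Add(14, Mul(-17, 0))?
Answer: Pow(Add(-3223, Mul(5, I, Pow(2, Rational(1, 2)))), Rational(1, 2)) ≈ Add(0.0623, Mul(56.771, I))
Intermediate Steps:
f = -10 (f = Add(4, Mul(-1, Add(14, Mul(-17, 0)))) = Add(4, Mul(-1, Add(14, 0))) = Add(4, Mul(-1, 14)) = Add(4, -14) = -10)
Pow(Add(-1703, Add(-1520, Pow(Add(-40, f), Rational(1, 2)))), Rational(1, 2)) = Pow(Add(-1703, Add(-1520, Pow(Add(-40, -10), Rational(1, 2)))), Rational(1, 2)) = Pow(Add(-1703, Add(-1520, Pow(-50, Rational(1, 2)))), Rational(1, 2)) = Pow(Add(-1703, Add(-1520, Mul(5, I, Pow(2, Rational(1, 2))))), Rational(1, 2)) = Pow(Add(-3223, Mul(5, I, Pow(2, Rational(1, 2)))), Rational(1, 2))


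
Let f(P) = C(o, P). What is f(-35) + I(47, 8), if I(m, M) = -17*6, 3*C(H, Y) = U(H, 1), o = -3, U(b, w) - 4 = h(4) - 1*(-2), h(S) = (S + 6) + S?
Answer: -286/3 ≈ -95.333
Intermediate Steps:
h(S) = 6 + 2*S (h(S) = (6 + S) + S = 6 + 2*S)
U(b, w) = 20 (U(b, w) = 4 + ((6 + 2*4) - 1*(-2)) = 4 + ((6 + 8) + 2) = 4 + (14 + 2) = 4 + 16 = 20)
C(H, Y) = 20/3 (C(H, Y) = (⅓)*20 = 20/3)
f(P) = 20/3
I(m, M) = -102
f(-35) + I(47, 8) = 20/3 - 102 = -286/3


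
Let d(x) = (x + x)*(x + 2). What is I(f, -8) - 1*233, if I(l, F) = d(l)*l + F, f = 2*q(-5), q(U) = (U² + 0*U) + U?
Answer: 134159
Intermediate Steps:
q(U) = U + U² (q(U) = (U² + 0) + U = U² + U = U + U²)
d(x) = 2*x*(2 + x) (d(x) = (2*x)*(2 + x) = 2*x*(2 + x))
f = 40 (f = 2*(-5*(1 - 5)) = 2*(-5*(-4)) = 2*20 = 40)
I(l, F) = F + 2*l²*(2 + l) (I(l, F) = (2*l*(2 + l))*l + F = 2*l²*(2 + l) + F = F + 2*l²*(2 + l))
I(f, -8) - 1*233 = (-8 + 2*40²*(2 + 40)) - 1*233 = (-8 + 2*1600*42) - 233 = (-8 + 134400) - 233 = 134392 - 233 = 134159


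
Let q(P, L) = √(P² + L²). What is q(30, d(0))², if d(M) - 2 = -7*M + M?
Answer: 904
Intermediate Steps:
d(M) = 2 - 6*M (d(M) = 2 + (-7*M + M) = 2 - 6*M)
q(P, L) = √(L² + P²)
q(30, d(0))² = (√((2 - 6*0)² + 30²))² = (√((2 + 0)² + 900))² = (√(2² + 900))² = (√(4 + 900))² = (√904)² = (2*√226)² = 904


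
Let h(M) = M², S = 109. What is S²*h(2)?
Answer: 47524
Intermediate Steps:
S²*h(2) = 109²*2² = 11881*4 = 47524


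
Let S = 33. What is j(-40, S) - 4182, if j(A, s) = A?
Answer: -4222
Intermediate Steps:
j(-40, S) - 4182 = -40 - 4182 = -4222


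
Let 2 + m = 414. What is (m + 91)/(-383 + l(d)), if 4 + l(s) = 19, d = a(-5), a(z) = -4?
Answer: -503/368 ≈ -1.3668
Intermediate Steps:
m = 412 (m = -2 + 414 = 412)
d = -4
l(s) = 15 (l(s) = -4 + 19 = 15)
(m + 91)/(-383 + l(d)) = (412 + 91)/(-383 + 15) = 503/(-368) = 503*(-1/368) = -503/368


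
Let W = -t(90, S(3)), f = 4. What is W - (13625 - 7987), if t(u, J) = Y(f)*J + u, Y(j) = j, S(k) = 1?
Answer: -5732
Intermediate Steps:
t(u, J) = u + 4*J (t(u, J) = 4*J + u = u + 4*J)
W = -94 (W = -(90 + 4*1) = -(90 + 4) = -1*94 = -94)
W - (13625 - 7987) = -94 - (13625 - 7987) = -94 - 1*5638 = -94 - 5638 = -5732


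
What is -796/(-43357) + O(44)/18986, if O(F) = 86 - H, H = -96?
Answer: 11501915/411588001 ≈ 0.027945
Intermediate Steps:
O(F) = 182 (O(F) = 86 - 1*(-96) = 86 + 96 = 182)
-796/(-43357) + O(44)/18986 = -796/(-43357) + 182/18986 = -796*(-1/43357) + 182*(1/18986) = 796/43357 + 91/9493 = 11501915/411588001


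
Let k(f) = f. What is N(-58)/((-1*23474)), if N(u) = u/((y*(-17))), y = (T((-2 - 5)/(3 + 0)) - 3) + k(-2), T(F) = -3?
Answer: 29/1596232 ≈ 1.8168e-5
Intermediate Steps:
y = -8 (y = (-3 - 3) - 2 = -6 - 2 = -8)
N(u) = u/136 (N(u) = u/((-8*(-17))) = u/136)
N(-58)/((-1*23474)) = ((1/136)*(-58))/((-1*23474)) = -29/68/(-23474) = -29/68*(-1/23474) = 29/1596232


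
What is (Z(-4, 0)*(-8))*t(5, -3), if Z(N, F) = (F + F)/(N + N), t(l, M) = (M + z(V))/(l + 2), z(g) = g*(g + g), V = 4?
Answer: 0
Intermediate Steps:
z(g) = 2*g**2 (z(g) = g*(2*g) = 2*g**2)
t(l, M) = (32 + M)/(2 + l) (t(l, M) = (M + 2*4**2)/(l + 2) = (M + 2*16)/(2 + l) = (M + 32)/(2 + l) = (32 + M)/(2 + l))
Z(N, F) = F/N (Z(N, F) = (2*F)/((2*N)) = (2*F)*(1/(2*N)) = F/N)
(Z(-4, 0)*(-8))*t(5, -3) = ((0/(-4))*(-8))*((32 - 3)/(2 + 5)) = ((0*(-1/4))*(-8))*(29/7) = (0*(-8))*((1/7)*29) = 0*(29/7) = 0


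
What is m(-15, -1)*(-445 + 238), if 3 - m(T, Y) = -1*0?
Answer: -621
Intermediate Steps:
m(T, Y) = 3 (m(T, Y) = 3 - (-1)*0 = 3 - 1*0 = 3 + 0 = 3)
m(-15, -1)*(-445 + 238) = 3*(-445 + 238) = 3*(-207) = -621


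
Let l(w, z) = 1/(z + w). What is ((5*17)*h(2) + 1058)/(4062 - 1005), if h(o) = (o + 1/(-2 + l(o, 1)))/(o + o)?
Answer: 4351/12228 ≈ 0.35582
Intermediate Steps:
l(w, z) = 1/(w + z)
h(o) = (o + 1/(-2 + 1/(1 + o)))/(2*o) (h(o) = (o + 1/(-2 + 1/(o + 1)))/(o + o) = (o + 1/(-2 + 1/(1 + o)))/((2*o)) = (o + 1/(-2 + 1/(1 + o)))*(1/(2*o)) = (o + 1/(-2 + 1/(1 + o)))/(2*o))
((5*17)*h(2) + 1058)/(4062 - 1005) = ((5*17)*((-½ + 2²)/(2*(1 + 2*2))) + 1058)/(4062 - 1005) = (85*((-½ + 4)/(2*(1 + 4))) + 1058)/3057 = (85*((½)*(7/2)/5) + 1058)*(1/3057) = (85*((½)*(⅕)*(7/2)) + 1058)*(1/3057) = (85*(7/20) + 1058)*(1/3057) = (119/4 + 1058)*(1/3057) = (4351/4)*(1/3057) = 4351/12228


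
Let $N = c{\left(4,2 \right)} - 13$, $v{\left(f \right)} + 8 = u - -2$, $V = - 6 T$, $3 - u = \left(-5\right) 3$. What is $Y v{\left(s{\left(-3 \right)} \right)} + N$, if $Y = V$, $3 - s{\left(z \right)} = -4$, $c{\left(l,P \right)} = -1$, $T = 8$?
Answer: $-590$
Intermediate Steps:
$u = 18$ ($u = 3 - \left(-5\right) 3 = 3 - -15 = 3 + 15 = 18$)
$s{\left(z \right)} = 7$ ($s{\left(z \right)} = 3 - -4 = 3 + 4 = 7$)
$V = -48$ ($V = \left(-6\right) 8 = -48$)
$v{\left(f \right)} = 12$ ($v{\left(f \right)} = -8 + \left(18 - -2\right) = -8 + \left(18 + 2\right) = -8 + 20 = 12$)
$Y = -48$
$N = -14$ ($N = -1 - 13 = -14$)
$Y v{\left(s{\left(-3 \right)} \right)} + N = \left(-48\right) 12 - 14 = -576 - 14 = -590$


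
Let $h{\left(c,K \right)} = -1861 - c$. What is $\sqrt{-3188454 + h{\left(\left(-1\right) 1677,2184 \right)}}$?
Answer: $i \sqrt{3188638} \approx 1785.7 i$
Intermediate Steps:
$\sqrt{-3188454 + h{\left(\left(-1\right) 1677,2184 \right)}} = \sqrt{-3188454 - \left(1861 - 1677\right)} = \sqrt{-3188454 - 184} = \sqrt{-3188638} = i \sqrt{3188638}$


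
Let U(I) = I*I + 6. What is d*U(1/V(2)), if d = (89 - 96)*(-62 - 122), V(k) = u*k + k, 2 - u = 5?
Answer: 15617/2 ≈ 7808.5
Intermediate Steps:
u = -3 (u = 2 - 1*5 = 2 - 5 = -3)
V(k) = -2*k (V(k) = -3*k + k = -2*k)
U(I) = 6 + I**2 (U(I) = I**2 + 6 = 6 + I**2)
d = 1288 (d = -7*(-184) = 1288)
d*U(1/V(2)) = 1288*(6 + (1/(-2*2))**2) = 1288*(6 + (1/(-4))**2) = 1288*(6 + (-1/4)**2) = 1288*(6 + 1/16) = 1288*(97/16) = 15617/2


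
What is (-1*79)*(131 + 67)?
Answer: -15642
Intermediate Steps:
(-1*79)*(131 + 67) = -79*198 = -15642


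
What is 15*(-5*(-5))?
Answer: 375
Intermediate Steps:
15*(-5*(-5)) = 15*25 = 375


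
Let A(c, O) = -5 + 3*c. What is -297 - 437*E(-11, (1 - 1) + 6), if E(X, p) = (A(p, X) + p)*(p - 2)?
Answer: -33509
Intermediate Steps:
E(X, p) = (-5 + 4*p)*(-2 + p) (E(X, p) = ((-5 + 3*p) + p)*(p - 2) = (-5 + 4*p)*(-2 + p))
-297 - 437*E(-11, (1 - 1) + 6) = -297 - 437*(10 - 13*((1 - 1) + 6) + 4*((1 - 1) + 6)²) = -297 - 437*(10 - 13*(0 + 6) + 4*(0 + 6)²) = -297 - 437*(10 - 13*6 + 4*6²) = -297 - 437*(10 - 78 + 4*36) = -297 - 437*(10 - 78 + 144) = -297 - 437*76 = -297 - 33212 = -33509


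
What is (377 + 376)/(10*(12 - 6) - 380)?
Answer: -753/320 ≈ -2.3531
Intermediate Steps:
(377 + 376)/(10*(12 - 6) - 380) = 753/(10*6 - 380) = 753/(60 - 380) = 753/(-320) = 753*(-1/320) = -753/320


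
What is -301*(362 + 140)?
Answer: -151102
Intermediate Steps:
-301*(362 + 140) = -301*502 = -151102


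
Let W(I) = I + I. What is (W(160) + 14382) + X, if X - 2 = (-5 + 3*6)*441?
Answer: 20437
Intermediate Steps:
W(I) = 2*I
X = 5735 (X = 2 + (-5 + 3*6)*441 = 2 + (-5 + 18)*441 = 2 + 13*441 = 2 + 5733 = 5735)
(W(160) + 14382) + X = (2*160 + 14382) + 5735 = (320 + 14382) + 5735 = 14702 + 5735 = 20437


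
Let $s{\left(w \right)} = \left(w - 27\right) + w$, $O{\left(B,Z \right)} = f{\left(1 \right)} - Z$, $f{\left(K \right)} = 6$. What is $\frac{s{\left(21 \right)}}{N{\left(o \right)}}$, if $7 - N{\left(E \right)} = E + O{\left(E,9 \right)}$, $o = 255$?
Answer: $- \frac{3}{49} \approx -0.061224$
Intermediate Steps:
$O{\left(B,Z \right)} = 6 - Z$
$s{\left(w \right)} = -27 + 2 w$ ($s{\left(w \right)} = \left(-27 + w\right) + w = -27 + 2 w$)
$N{\left(E \right)} = 10 - E$ ($N{\left(E \right)} = 7 - \left(E + \left(6 - 9\right)\right) = 7 - \left(E - 3\right) = 7 - \left(-3 + E\right) = 10 - E$)
$\frac{s{\left(21 \right)}}{N{\left(o \right)}} = \frac{-27 + 2 \cdot 21}{10 - 255} = \frac{-27 + 42}{10 - 255} = \frac{15}{-245} = 15 \left(- \frac{1}{245}\right) = - \frac{3}{49}$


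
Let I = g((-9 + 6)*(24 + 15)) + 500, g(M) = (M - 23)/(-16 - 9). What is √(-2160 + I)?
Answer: 4*I*√2585/5 ≈ 40.674*I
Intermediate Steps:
g(M) = 23/25 - M/25 (g(M) = (-23 + M)/(-25) = (-23 + M)*(-1/25) = 23/25 - M/25)
I = 2528/5 (I = (23/25 - (-9 + 6)*(24 + 15)/25) + 500 = (23/25 - (-3)*39/25) + 500 = (23/25 - 1/25*(-117)) + 500 = (23/25 + 117/25) + 500 = 28/5 + 500 = 2528/5 ≈ 505.60)
√(-2160 + I) = √(-2160 + 2528/5) = √(-8272/5) = 4*I*√2585/5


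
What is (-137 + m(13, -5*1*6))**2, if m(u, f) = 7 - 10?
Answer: 19600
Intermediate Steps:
m(u, f) = -3
(-137 + m(13, -5*1*6))**2 = (-137 - 3)**2 = (-140)**2 = 19600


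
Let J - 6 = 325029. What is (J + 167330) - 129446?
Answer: 362919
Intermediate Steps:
J = 325035 (J = 6 + 325029 = 325035)
(J + 167330) - 129446 = (325035 + 167330) - 129446 = 492365 - 129446 = 362919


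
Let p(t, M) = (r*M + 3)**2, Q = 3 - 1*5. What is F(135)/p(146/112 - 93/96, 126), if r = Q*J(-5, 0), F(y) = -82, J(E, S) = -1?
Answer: -82/65025 ≈ -0.0012611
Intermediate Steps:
Q = -2 (Q = 3 - 5 = -2)
r = 2 (r = -2*(-1) = 2)
p(t, M) = (3 + 2*M)**2 (p(t, M) = (2*M + 3)**2 = (3 + 2*M)**2)
F(135)/p(146/112 - 93/96, 126) = -82/(3 + 2*126)**2 = -82/(3 + 252)**2 = -82/(255**2) = -82/65025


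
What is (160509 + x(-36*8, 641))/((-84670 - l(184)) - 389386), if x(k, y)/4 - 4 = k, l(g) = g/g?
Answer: -159373/474057 ≈ -0.33619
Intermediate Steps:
l(g) = 1
x(k, y) = 16 + 4*k
(160509 + x(-36*8, 641))/((-84670 - l(184)) - 389386) = (160509 + (16 + 4*(-36*8)))/((-84670 - 1*1) - 389386) = (160509 + (16 + 4*(-288)))/((-84670 - 1) - 389386) = (160509 + (16 - 1152))/(-84671 - 389386) = (160509 - 1136)/(-474057) = 159373*(-1/474057) = -159373/474057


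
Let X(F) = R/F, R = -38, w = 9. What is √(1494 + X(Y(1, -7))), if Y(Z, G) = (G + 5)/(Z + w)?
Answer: 2*√421 ≈ 41.037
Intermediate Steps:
Y(Z, G) = (5 + G)/(9 + Z) (Y(Z, G) = (G + 5)/(Z + 9) = (5 + G)/(9 + Z))
X(F) = -38/F
√(1494 + X(Y(1, -7))) = √(1494 - 38*(9 + 1)/(5 - 7)) = √(1494 - 38/(-2/10)) = √(1494 - 38/((⅒)*(-2))) = √(1494 - 38/(-⅕)) = √(1494 - 38*(-5)) = √(1494 + 190) = √1684 = 2*√421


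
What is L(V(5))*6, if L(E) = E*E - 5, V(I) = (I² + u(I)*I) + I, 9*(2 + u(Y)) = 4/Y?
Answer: 66902/27 ≈ 2477.9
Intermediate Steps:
u(Y) = -2 + 4/(9*Y) (u(Y) = -2 + (4/Y)/9 = -2 + 4/(9*Y))
V(I) = I + I² + I*(-2 + 4/(9*I)) (V(I) = (I² + (-2 + 4/(9*I))*I) + I = (I² + I*(-2 + 4/(9*I))) + I = I + I² + I*(-2 + 4/(9*I)))
L(E) = -5 + E² (L(E) = E² - 5 = -5 + E²)
L(V(5))*6 = (-5 + (4/9 + 5² - 1*5)²)*6 = (-5 + (4/9 + 25 - 5)²)*6 = (-5 + (184/9)²)*6 = (-5 + 33856/81)*6 = (33451/81)*6 = 66902/27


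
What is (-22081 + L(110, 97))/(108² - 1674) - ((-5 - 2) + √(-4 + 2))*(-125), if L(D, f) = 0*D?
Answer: -8763331/9990 + 125*I*√2 ≈ -877.21 + 176.78*I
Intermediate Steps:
L(D, f) = 0
(-22081 + L(110, 97))/(108² - 1674) - ((-5 - 2) + √(-4 + 2))*(-125) = (-22081 + 0)/(108² - 1674) - ((-5 - 2) + √(-4 + 2))*(-125) = -22081/(11664 - 1674) - (-7 + √(-2))*(-125) = -22081/9990 - (-7 + I*√2)*(-125) = -22081*1/9990 - (875 - 125*I*√2) = -22081/9990 + (-875 + 125*I*√2) = -8763331/9990 + 125*I*√2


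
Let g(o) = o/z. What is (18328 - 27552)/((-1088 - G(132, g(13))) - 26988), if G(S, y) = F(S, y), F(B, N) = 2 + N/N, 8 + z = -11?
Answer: 9224/28079 ≈ 0.32850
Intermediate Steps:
z = -19 (z = -8 - 11 = -19)
F(B, N) = 3 (F(B, N) = 2 + 1 = 3)
g(o) = -o/19 (g(o) = o/(-19) = o*(-1/19) = -o/19)
G(S, y) = 3
(18328 - 27552)/((-1088 - G(132, g(13))) - 26988) = (18328 - 27552)/((-1088 - 1*3) - 26988) = -9224/((-1088 - 3) - 26988) = -9224/(-1091 - 26988) = -9224/(-28079) = -9224*(-1/28079) = 9224/28079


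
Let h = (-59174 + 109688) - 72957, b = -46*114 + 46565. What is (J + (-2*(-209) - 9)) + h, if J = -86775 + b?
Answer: -67488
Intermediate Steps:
b = 41321 (b = -5244 + 46565 = 41321)
J = -45454 (J = -86775 + 41321 = -45454)
h = -22443 (h = 50514 - 72957 = -22443)
(J + (-2*(-209) - 9)) + h = (-45454 + (-2*(-209) - 9)) - 22443 = (-45454 + (418 - 9)) - 22443 = (-45454 + 409) - 22443 = -45045 - 22443 = -67488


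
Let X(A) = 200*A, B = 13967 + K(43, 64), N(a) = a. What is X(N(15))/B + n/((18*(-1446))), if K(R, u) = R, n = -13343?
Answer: 8833981/12155076 ≈ 0.72677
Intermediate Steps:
B = 14010 (B = 13967 + 43 = 14010)
X(N(15))/B + n/((18*(-1446))) = (200*15)/14010 - 13343/(18*(-1446)) = 3000*(1/14010) - 13343/(-26028) = 100/467 - 13343*(-1/26028) = 100/467 + 13343/26028 = 8833981/12155076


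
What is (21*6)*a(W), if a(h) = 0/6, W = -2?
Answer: 0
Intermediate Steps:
a(h) = 0 (a(h) = 0*(1/6) = 0)
(21*6)*a(W) = (21*6)*0 = 126*0 = 0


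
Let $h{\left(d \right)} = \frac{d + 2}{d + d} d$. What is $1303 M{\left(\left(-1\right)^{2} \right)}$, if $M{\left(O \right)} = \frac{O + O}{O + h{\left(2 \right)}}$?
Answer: $\frac{2606}{3} \approx 868.67$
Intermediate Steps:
$h{\left(d \right)} = 1 + \frac{d}{2}$ ($h{\left(d \right)} = \frac{2 + d}{2 d} d = 1 + \frac{d}{2}$)
$M{\left(O \right)} = \frac{2 O}{2 + O}$ ($M{\left(O \right)} = \frac{O + O}{O + \left(1 + \frac{1}{2} \cdot 2\right)} = \frac{2 O}{O + \left(1 + 1\right)} = \frac{2 O}{O + 2} = \frac{2 O}{2 + O}$)
$1303 M{\left(\left(-1\right)^{2} \right)} = 1303 \frac{2 \left(-1\right)^{2}}{2 + \left(-1\right)^{2}} = 1303 \cdot 2 \cdot 1 \frac{1}{2 + 1} = 1303 \cdot 2 \cdot 1 \cdot \frac{1}{3} = 1303 \cdot \frac{2}{3} = \frac{2606}{3}$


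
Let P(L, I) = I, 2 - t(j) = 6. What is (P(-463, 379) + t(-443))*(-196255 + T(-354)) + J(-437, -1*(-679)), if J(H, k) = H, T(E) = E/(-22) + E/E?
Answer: -809486182/11 ≈ -7.3590e+7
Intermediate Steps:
T(E) = 1 - E/22 (T(E) = E*(-1/22) + 1 = -E/22 + 1 = 1 - E/22)
t(j) = -4 (t(j) = 2 - 1*6 = 2 - 6 = -4)
(P(-463, 379) + t(-443))*(-196255 + T(-354)) + J(-437, -1*(-679)) = (379 - 4)*(-196255 + (1 - 1/22*(-354))) - 437 = 375*(-196255 + (1 + 177/11)) - 437 = 375*(-196255 + 188/11) - 437 = 375*(-2158617/11) - 437 = -809481375/11 - 437 = -809486182/11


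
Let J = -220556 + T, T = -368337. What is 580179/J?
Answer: -580179/588893 ≈ -0.98520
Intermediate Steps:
J = -588893 (J = -220556 - 368337 = -588893)
580179/J = 580179/(-588893) = 580179*(-1/588893) = -580179/588893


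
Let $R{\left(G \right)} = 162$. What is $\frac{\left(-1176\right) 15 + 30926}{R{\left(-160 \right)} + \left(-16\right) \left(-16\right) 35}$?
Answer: $\frac{6643}{4561} \approx 1.4565$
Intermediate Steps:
$\frac{\left(-1176\right) 15 + 30926}{R{\left(-160 \right)} + \left(-16\right) \left(-16\right) 35} = \frac{\left(-1176\right) 15 + 30926}{162 + \left(-16\right) \left(-16\right) 35} = \frac{-17640 + 30926}{162 + 256 \cdot 35} = \frac{13286}{162 + 8960} = \frac{13286}{9122} = 13286 \cdot \frac{1}{9122} = \frac{6643}{4561}$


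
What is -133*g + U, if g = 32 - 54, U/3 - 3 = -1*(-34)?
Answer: 3037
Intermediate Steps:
U = 111 (U = 9 + 3*(-1*(-34)) = 9 + 3*34 = 9 + 102 = 111)
g = -22
-133*g + U = -133*(-22) + 111 = 2926 + 111 = 3037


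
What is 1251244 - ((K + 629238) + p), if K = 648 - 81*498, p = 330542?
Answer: 331154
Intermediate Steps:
K = -39690 (K = 648 - 40338 = -39690)
1251244 - ((K + 629238) + p) = 1251244 - ((-39690 + 629238) + 330542) = 1251244 - (589548 + 330542) = 1251244 - 1*920090 = 1251244 - 920090 = 331154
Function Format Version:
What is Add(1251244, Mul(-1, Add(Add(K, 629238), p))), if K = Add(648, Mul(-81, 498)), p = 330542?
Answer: 331154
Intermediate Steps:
K = -39690 (K = Add(648, -40338) = -39690)
Add(1251244, Mul(-1, Add(Add(K, 629238), p))) = Add(1251244, Mul(-1, Add(Add(-39690, 629238), 330542))) = Add(1251244, Mul(-1, Add(589548, 330542))) = Add(1251244, Mul(-1, 920090)) = Add(1251244, -920090) = 331154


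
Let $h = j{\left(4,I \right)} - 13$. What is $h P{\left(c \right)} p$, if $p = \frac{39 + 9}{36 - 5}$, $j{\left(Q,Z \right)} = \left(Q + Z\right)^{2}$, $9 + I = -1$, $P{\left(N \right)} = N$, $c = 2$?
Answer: $\frac{2208}{31} \approx 71.226$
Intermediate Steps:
$I = -10$ ($I = -9 - 1 = -10$)
$h = 23$ ($h = \left(4 - 10\right)^{2} - 13 = \left(-6\right)^{2} - 13 = 36 - 13 = 23$)
$p = \frac{48}{31} \approx 1.5484$
$h P{\left(c \right)} p = 23 \cdot 2 \cdot \frac{48}{31} = 46 \cdot \frac{48}{31} = \frac{2208}{31}$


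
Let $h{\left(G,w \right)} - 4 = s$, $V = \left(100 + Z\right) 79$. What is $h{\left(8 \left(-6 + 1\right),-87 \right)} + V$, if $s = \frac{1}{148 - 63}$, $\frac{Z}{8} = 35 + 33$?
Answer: $\frac{4324801}{85} \approx 50880.0$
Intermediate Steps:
$Z = 544$ ($Z = 8 \left(35 + 33\right) = 8 \cdot 68 = 544$)
$V = 50876$ ($V = \left(100 + 544\right) 79 = 644 \cdot 79 = 50876$)
$s = \frac{1}{85} \approx 0.011765$
$h{\left(G,w \right)} = \frac{341}{85}$ ($h{\left(G,w \right)} = 4 + \frac{1}{85} = \frac{341}{85}$)
$h{\left(8 \left(-6 + 1\right),-87 \right)} + V = \frac{341}{85} + 50876 = \frac{4324801}{85}$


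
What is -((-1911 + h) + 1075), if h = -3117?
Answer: 3953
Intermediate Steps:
-((-1911 + h) + 1075) = -((-1911 - 3117) + 1075) = -(-5028 + 1075) = -1*(-3953) = 3953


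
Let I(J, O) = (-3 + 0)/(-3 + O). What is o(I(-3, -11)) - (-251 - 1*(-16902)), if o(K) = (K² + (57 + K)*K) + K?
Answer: -1630571/98 ≈ -16638.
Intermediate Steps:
I(J, O) = -3/(-3 + O)
o(K) = K + K² + K*(57 + K) (o(K) = (K² + K*(57 + K)) + K = K + K² + K*(57 + K))
o(I(-3, -11)) - (-251 - 1*(-16902)) = 2*(-3/(-3 - 11))*(29 - 3/(-3 - 11)) - (-251 - 1*(-16902)) = 2*(-3/(-14))*(29 - 3/(-14)) - (-251 + 16902) = 2*(-3*(-1/14))*(29 - 3*(-1/14)) - 1*16651 = 2*(3/14)*(29 + 3/14) - 16651 = 2*(3/14)*(409/14) - 16651 = 1227/98 - 16651 = -1630571/98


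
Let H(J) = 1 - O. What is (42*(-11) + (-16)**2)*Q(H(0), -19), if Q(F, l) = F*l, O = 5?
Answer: -15656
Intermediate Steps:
H(J) = -4 (H(J) = 1 - 1*5 = 1 - 5 = -4)
(42*(-11) + (-16)**2)*Q(H(0), -19) = (42*(-11) + (-16)**2)*(-4*(-19)) = (-462 + 256)*76 = -206*76 = -15656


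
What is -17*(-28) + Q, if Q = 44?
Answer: 520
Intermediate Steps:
-17*(-28) + Q = -17*(-28) + 44 = 476 + 44 = 520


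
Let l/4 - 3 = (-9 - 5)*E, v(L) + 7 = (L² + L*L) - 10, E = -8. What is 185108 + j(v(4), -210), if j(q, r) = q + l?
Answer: 185583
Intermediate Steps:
v(L) = -17 + 2*L² (v(L) = -7 + ((L² + L*L) - 10) = -7 + ((L² + L²) - 10) = -7 + (2*L² - 10) = -7 + (-10 + 2*L²) = -17 + 2*L²)
l = 460 (l = 12 + 4*((-9 - 5)*(-8)) = 12 + 4*(-14*(-8)) = 12 + 4*112 = 12 + 448 = 460)
j(q, r) = 460 + q (j(q, r) = q + 460 = 460 + q)
185108 + j(v(4), -210) = 185108 + (460 + (-17 + 2*4²)) = 185108 + (460 + (-17 + 2*16)) = 185108 + (460 + (-17 + 32)) = 185108 + (460 + 15) = 185108 + 475 = 185583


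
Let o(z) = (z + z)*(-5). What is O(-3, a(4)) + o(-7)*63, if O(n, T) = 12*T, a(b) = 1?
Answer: 4422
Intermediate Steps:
o(z) = -10*z (o(z) = (2*z)*(-5) = -10*z)
O(-3, a(4)) + o(-7)*63 = 12*1 - 10*(-7)*63 = 12 + 70*63 = 12 + 4410 = 4422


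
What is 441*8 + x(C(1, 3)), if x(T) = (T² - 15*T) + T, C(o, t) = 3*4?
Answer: 3504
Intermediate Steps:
C(o, t) = 12
x(T) = T² - 14*T
441*8 + x(C(1, 3)) = 441*8 + 12*(-14 + 12) = 3528 + 12*(-2) = 3528 - 24 = 3504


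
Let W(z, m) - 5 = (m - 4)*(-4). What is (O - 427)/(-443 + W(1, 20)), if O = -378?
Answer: 805/502 ≈ 1.6036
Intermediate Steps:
W(z, m) = 21 - 4*m (W(z, m) = 5 + (m - 4)*(-4) = 5 + (-4 + m)*(-4) = 5 + (16 - 4*m) = 21 - 4*m)
(O - 427)/(-443 + W(1, 20)) = (-378 - 427)/(-443 + (21 - 4*20)) = -805/(-443 + (21 - 80)) = -805/(-443 - 59) = -805/(-502) = -805*(-1/502) = 805/502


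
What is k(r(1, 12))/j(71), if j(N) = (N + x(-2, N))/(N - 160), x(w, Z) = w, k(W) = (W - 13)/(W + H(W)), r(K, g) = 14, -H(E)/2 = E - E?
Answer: -89/966 ≈ -0.092132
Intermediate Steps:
H(E) = 0 (H(E) = -2*(E - E) = -2*0 = 0)
k(W) = (-13 + W)/W (k(W) = (W - 13)/(W + 0) = (-13 + W)/W)
j(N) = (-2 + N)/(-160 + N) (j(N) = (N - 2)/(N - 160) = (-2 + N)/(-160 + N))
k(r(1, 12))/j(71) = ((-13 + 14)/14)/(((-2 + 71)/(-160 + 71))) = ((1/14)*1)/((69/(-89))) = 1/(14*((-1/89*69))) = 1/(14*(-69/89)) = (1/14)*(-89/69) = -89/966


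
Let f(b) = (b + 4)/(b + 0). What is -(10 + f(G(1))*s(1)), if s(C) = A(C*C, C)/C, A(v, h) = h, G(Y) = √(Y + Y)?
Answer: -11 - 2*√2 ≈ -13.828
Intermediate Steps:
G(Y) = √2*√Y (G(Y) = √(2*Y) = √2*√Y)
f(b) = (4 + b)/b
s(C) = 1 (s(C) = C/C = 1)
-(10 + f(G(1))*s(1)) = -(10 + ((4 + √2*√1)/((√2*√1)))*1) = -(10 + ((4 + √2*1)/((√2*1)))*1) = -(10 + ((4 + √2)/(√2))*1) = -(10 + ((√2/2)*(4 + √2))*1) = -(10 + (√2*(4 + √2)/2)*1) = -(10 + √2*(4 + √2)/2) = -10 - √2*(4 + √2)/2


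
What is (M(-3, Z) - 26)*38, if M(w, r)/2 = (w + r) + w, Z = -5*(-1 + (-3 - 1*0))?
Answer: 76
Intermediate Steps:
Z = 20 (Z = -5*(-1 + (-3 + 0)) = -5*(-1 - 3) = -5*(-4) = 20)
M(w, r) = 2*r + 4*w (M(w, r) = 2*((w + r) + w) = 2*((r + w) + w) = 2*(r + 2*w) = 2*r + 4*w)
(M(-3, Z) - 26)*38 = ((2*20 + 4*(-3)) - 26)*38 = ((40 - 12) - 26)*38 = (28 - 26)*38 = 2*38 = 76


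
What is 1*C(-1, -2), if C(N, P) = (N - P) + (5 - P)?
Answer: 8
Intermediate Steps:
C(N, P) = 5 + N - 2*P
1*C(-1, -2) = 1*(5 - 1 - 2*(-2)) = 1*(5 - 1 + 4) = 1*8 = 8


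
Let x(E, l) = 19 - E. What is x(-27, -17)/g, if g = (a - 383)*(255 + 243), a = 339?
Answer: -23/10956 ≈ -0.0020993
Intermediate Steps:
g = -21912 (g = (339 - 383)*(255 + 243) = -44*498 = -21912)
x(-27, -17)/g = (19 - 1*(-27))/(-21912) = (19 + 27)*(-1/21912) = 46*(-1/21912) = -23/10956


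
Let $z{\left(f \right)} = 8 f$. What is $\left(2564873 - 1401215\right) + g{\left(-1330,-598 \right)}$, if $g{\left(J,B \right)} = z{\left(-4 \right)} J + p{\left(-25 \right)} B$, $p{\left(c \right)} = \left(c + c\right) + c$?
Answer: $1251068$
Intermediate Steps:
$p{\left(c \right)} = 3 c$ ($p{\left(c \right)} = 2 c + c = 3 c$)
$g{\left(J,B \right)} = - 75 B - 32 J$ ($g{\left(J,B \right)} = 8 \left(-4\right) J + 3 \left(-25\right) B = - 32 J - 75 B = - 75 B - 32 J$)
$\left(2564873 - 1401215\right) + g{\left(-1330,-598 \right)} = \left(2564873 - 1401215\right) - -87410 = 1163658 + \left(44850 + 42560\right) = 1163658 + 87410 = 1251068$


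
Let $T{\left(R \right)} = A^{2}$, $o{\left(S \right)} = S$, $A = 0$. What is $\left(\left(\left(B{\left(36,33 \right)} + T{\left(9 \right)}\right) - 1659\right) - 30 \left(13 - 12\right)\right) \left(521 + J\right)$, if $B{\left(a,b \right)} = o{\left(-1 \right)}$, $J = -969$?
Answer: $757120$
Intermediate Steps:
$B{\left(a,b \right)} = -1$
$T{\left(R \right)} = 0$ ($T{\left(R \right)} = 0^{2} = 0$)
$\left(\left(\left(B{\left(36,33 \right)} + T{\left(9 \right)}\right) - 1659\right) - 30 \left(13 - 12\right)\right) \left(521 + J\right) = \left(\left(\left(-1 + 0\right) - 1659\right) - 30 \left(13 - 12\right)\right) \left(521 - 969\right) = \left(\left(-1 - 1659\right) - 30\right) \left(-448\right) = \left(-1660 - 30\right) \left(-448\right) = \left(-1690\right) \left(-448\right) = 757120$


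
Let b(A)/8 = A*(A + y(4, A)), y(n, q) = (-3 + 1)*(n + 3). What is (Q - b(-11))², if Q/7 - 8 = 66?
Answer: 2829124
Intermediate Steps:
Q = 518 (Q = 56 + 7*66 = 56 + 462 = 518)
y(n, q) = -6 - 2*n (y(n, q) = -2*(3 + n) = -6 - 2*n)
b(A) = 8*A*(-14 + A) (b(A) = 8*(A*(A + (-6 - 2*4))) = 8*(A*(A + (-6 - 8))) = 8*(A*(A - 14)) = 8*(A*(-14 + A)) = 8*A*(-14 + A))
(Q - b(-11))² = (518 - 8*(-11)*(-14 - 11))² = (518 - 8*(-11)*(-25))² = (518 - 1*2200)² = (518 - 2200)² = (-1682)² = 2829124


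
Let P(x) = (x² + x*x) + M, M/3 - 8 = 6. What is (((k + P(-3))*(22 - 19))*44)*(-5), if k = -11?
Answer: -32340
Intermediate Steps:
M = 42 (M = 24 + 3*6 = 24 + 18 = 42)
P(x) = 42 + 2*x² (P(x) = (x² + x*x) + 42 = (x² + x²) + 42 = 2*x² + 42 = 42 + 2*x²)
(((k + P(-3))*(22 - 19))*44)*(-5) = (((-11 + (42 + 2*(-3)²))*(22 - 19))*44)*(-5) = (((-11 + (42 + 2*9))*3)*44)*(-5) = (((-11 + (42 + 18))*3)*44)*(-5) = (((-11 + 60)*3)*44)*(-5) = ((49*3)*44)*(-5) = (147*44)*(-5) = 6468*(-5) = -32340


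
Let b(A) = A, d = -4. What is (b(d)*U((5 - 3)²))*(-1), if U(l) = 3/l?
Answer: 3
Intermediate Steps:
(b(d)*U((5 - 3)²))*(-1) = -12/((5 - 3)²)*(-1) = -12/(2²)*(-1) = -12/4*(-1) = -4*¾*(-1) = -3*(-1) = 3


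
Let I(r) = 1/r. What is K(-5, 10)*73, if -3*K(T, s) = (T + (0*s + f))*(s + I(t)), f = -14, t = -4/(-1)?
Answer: 56867/12 ≈ 4738.9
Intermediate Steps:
t = 4 (t = -4*(-1) = 4)
I(r) = 1/r
K(T, s) = -(-14 + T)*(¼ + s)/3 (K(T, s) = -(T + (0*s - 14))*(s + 1/4)/3 = -(T + (0 - 14))*(s + ¼)/3 = -(T - 14)*(¼ + s)/3 = -(-14 + T)*(¼ + s)/3)
K(-5, 10)*73 = (7/6 - 1/12*(-5) + (14/3)*10 - ⅓*(-5)*10)*73 = (7/6 + 5/12 + 140/3 + 50/3)*73 = (779/12)*73 = 56867/12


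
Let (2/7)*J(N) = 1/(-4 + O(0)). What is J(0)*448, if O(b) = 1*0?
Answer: -392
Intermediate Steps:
O(b) = 0
J(N) = -7/8 (J(N) = 7/(2*(-4 + 0)) = (7/2)/(-4) = (7/2)*(-¼) = -7/8)
J(0)*448 = -7/8*448 = -392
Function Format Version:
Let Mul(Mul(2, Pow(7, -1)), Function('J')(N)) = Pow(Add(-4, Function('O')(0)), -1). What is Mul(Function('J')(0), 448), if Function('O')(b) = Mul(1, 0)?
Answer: -392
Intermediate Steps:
Function('O')(b) = 0
Function('J')(N) = Rational(-7, 8) (Function('J')(N) = Mul(Rational(7, 2), Pow(Add(-4, 0), -1)) = Mul(Rational(7, 2), Pow(-4, -1)) = Mul(Rational(7, 2), Rational(-1, 4)) = Rational(-7, 8))
Mul(Function('J')(0), 448) = Mul(Rational(-7, 8), 448) = -392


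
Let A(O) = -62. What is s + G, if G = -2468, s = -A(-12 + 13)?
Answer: -2406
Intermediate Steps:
s = 62 (s = -1*(-62) = 62)
s + G = 62 - 2468 = -2406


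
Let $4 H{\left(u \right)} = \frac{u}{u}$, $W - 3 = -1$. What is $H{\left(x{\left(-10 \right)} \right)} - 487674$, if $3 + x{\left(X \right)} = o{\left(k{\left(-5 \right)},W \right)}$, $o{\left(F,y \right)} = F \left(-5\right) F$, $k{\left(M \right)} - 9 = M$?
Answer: $- \frac{1950695}{4} \approx -4.8767 \cdot 10^{5}$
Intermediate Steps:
$W = 2$ ($W = 3 - 1 = 2$)
$k{\left(M \right)} = 9 + M$
$o{\left(F,y \right)} = - 5 F^{2}$ ($o{\left(F,y \right)} = - 5 F F = - 5 F^{2}$)
$x{\left(X \right)} = -83$ ($x{\left(X \right)} = -3 - 5 \left(9 - 5\right)^{2} = -3 - 5 \cdot 4^{2} = -3 - 80 = -83$)
$H{\left(u \right)} = \frac{1}{4}$ ($H{\left(u \right)} = \frac{u \frac{1}{u}}{4} = \frac{1}{4} \cdot 1 = \frac{1}{4}$)
$H{\left(x{\left(-10 \right)} \right)} - 487674 = \frac{1}{4} - 487674 = - \frac{1950695}{4}$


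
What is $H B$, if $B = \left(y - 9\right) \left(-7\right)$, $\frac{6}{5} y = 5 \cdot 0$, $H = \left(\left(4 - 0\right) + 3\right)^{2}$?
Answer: $3087$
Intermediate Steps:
$H = 49$ ($H = \left(\left(4 + 0\right) + 3\right)^{2} = \left(4 + 3\right)^{2} = 7^{2} = 49$)
$y = 0$ ($y = \frac{5 \cdot 5 \cdot 0}{6} = \frac{5}{6} \cdot 0 = 0$)
$B = 63$ ($B = \left(0 - 9\right) \left(-7\right) = \left(-9\right) \left(-7\right) = 63$)
$H B = 49 \cdot 63 = 3087$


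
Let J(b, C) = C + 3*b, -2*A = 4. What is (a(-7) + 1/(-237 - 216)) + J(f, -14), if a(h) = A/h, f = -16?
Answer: -195703/3171 ≈ -61.716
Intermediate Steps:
A = -2 (A = -1/2*4 = -2)
a(h) = -2/h
(a(-7) + 1/(-237 - 216)) + J(f, -14) = (-2/(-7) + 1/(-237 - 216)) + (-14 + 3*(-16)) = (-2*(-1/7) + 1/(-453)) + (-14 - 48) = (2/7 - 1/453) - 62 = 899/3171 - 62 = -195703/3171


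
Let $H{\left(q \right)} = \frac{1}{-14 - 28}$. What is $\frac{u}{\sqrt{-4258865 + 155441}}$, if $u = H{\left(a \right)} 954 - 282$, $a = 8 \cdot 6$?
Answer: $\frac{711 i \sqrt{1781}}{199472} \approx 0.15042 i$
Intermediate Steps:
$a = 48$
$H{\left(q \right)} = - \frac{1}{42}$ ($H{\left(q \right)} = \frac{1}{-14 - 28} = \frac{1}{-42} = - \frac{1}{42}$)
$u = - \frac{2133}{7}$ ($u = \left(- \frac{1}{42}\right) 954 - 282 = - \frac{159}{7} - 282 = - \frac{2133}{7} \approx -304.71$)
$\frac{u}{\sqrt{-4258865 + 155441}} = - \frac{2133}{7 \sqrt{-4258865 + 155441}} = - \frac{2133}{7 \sqrt{-4103424}} = - \frac{2133}{7 \cdot 48 i \sqrt{1781}} = - \frac{2133 \left(- \frac{i \sqrt{1781}}{85488}\right)}{7} = \frac{711 i \sqrt{1781}}{199472}$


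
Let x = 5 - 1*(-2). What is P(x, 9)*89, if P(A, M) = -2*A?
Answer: -1246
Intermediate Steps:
x = 7 (x = 5 + 2 = 7)
P(x, 9)*89 = -2*7*89 = -14*89 = -1246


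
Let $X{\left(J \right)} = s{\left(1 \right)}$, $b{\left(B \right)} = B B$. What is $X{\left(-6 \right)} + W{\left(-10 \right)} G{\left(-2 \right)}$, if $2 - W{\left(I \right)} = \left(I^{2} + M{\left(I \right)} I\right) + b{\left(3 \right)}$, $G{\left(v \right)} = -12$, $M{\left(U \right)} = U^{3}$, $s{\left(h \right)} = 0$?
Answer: $121284$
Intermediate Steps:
$b{\left(B \right)} = B^{2}$
$X{\left(J \right)} = 0$
$W{\left(I \right)} = -7 - I^{2} - I^{4}$ ($W{\left(I \right)} = 2 - \left(\left(I^{2} + I^{3} I\right) + 3^{2}\right) = 2 - \left(\left(I^{2} + I^{4}\right) + 9\right) = 2 - \left(9 + I^{2} + I^{4}\right) = -7 - I^{2} - I^{4}$)
$X{\left(-6 \right)} + W{\left(-10 \right)} G{\left(-2 \right)} = 0 + \left(-7 - \left(-10\right)^{2} - \left(-10\right)^{4}\right) \left(-12\right) = 0 + \left(-7 - 100 - 10000\right) \left(-12\right) = 0 - -121284 = 0 + 121284 = 121284$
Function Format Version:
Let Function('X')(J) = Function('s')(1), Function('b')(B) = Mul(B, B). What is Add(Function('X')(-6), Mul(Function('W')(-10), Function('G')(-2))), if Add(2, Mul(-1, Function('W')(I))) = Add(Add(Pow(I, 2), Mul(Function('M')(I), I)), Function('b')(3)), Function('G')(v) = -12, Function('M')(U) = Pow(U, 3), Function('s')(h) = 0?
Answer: 121284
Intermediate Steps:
Function('b')(B) = Pow(B, 2)
Function('X')(J) = 0
Function('W')(I) = Add(-7, Mul(-1, Pow(I, 2)), Mul(-1, Pow(I, 4))) (Function('W')(I) = Add(2, Mul(-1, Add(Add(Pow(I, 2), Mul(Pow(I, 3), I)), Pow(3, 2)))) = Add(2, Mul(-1, Add(Add(Pow(I, 2), Pow(I, 4)), 9))) = Add(2, Mul(-1, Add(9, Pow(I, 2), Pow(I, 4)))) = Add(2, Add(-9, Mul(-1, Pow(I, 2)), Mul(-1, Pow(I, 4)))) = Add(-7, Mul(-1, Pow(I, 2)), Mul(-1, Pow(I, 4))))
Add(Function('X')(-6), Mul(Function('W')(-10), Function('G')(-2))) = Add(0, Mul(Add(-7, Mul(-1, Pow(-10, 2)), Mul(-1, Pow(-10, 4))), -12)) = Add(0, Mul(Add(-7, Mul(-1, 100), Mul(-1, 10000)), -12)) = Add(0, Mul(Add(-7, -100, -10000), -12)) = Add(0, Mul(-10107, -12)) = Add(0, 121284) = 121284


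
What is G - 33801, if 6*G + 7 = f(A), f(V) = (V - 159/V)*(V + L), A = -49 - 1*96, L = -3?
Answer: -8773239/290 ≈ -30253.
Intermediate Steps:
A = -145 (A = -49 - 96 = -145)
f(V) = (-3 + V)*(V - 159/V) (f(V) = (V - 159/V)*(V - 3) = (V - 159/V)*(-3 + V) = (-3 + V)*(V - 159/V))
G = 1029051/290 (G = -7/6 + (-159 + (-145)² - 3*(-145) + 477/(-145))/6 = -7/6 + (-159 + 21025 + 435 + 477*(-1/145))/6 = -7/6 + (-159 + 21025 + 435 - 477/145)/6 = -7/6 + (⅙)*(3088168/145) = -7/6 + 1544084/435 = 1029051/290 ≈ 3548.5)
G - 33801 = 1029051/290 - 33801 = -8773239/290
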